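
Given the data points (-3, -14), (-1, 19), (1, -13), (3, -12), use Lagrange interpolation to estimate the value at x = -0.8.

Lagrange interpolation formula:
P(x) = Σ yᵢ × Lᵢ(x)
where Lᵢ(x) = Π_{j≠i} (x - xⱼ)/(xᵢ - xⱼ)

L_0(-0.8) = (-0.8 - (-1))/(-3 - (-1)) × (-0.8 - 1)/(-3 - 1) × (-0.8 - 3)/(-3 - 3) = -0.028500
L_1(-0.8) = (-0.8 - (-3))/(-1 - (-3)) × (-0.8 - 1)/(-1 - 1) × (-0.8 - 3)/(-1 - 3) = 0.940500
L_2(-0.8) = (-0.8 - (-3))/(1 - (-3)) × (-0.8 - (-1))/(1 - (-1)) × (-0.8 - 3)/(1 - 3) = 0.104500
L_3(-0.8) = (-0.8 - (-3))/(3 - (-3)) × (-0.8 - (-1))/(3 - (-1)) × (-0.8 - 1)/(3 - 1) = -0.016500

P(-0.8) = (-14)×L_0(-0.8) + 19×L_1(-0.8) + (-13)×L_2(-0.8) + (-12)×L_3(-0.8)
P(-0.8) = 17.108000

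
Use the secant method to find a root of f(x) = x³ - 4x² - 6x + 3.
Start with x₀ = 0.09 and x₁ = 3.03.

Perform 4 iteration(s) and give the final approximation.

f(x) = x³ - 4x² - 6x + 3
x₀ = 0.09, x₁ = 3.03

Secant formula: x_{n+1} = x_n - f(x_n)(x_n - x_{n-1})/(f(x_n) - f(x_{n-1}))

Iteration 1:
  f(0.090000) = 2.428329
  f(3.030000) = -24.085473
  x_2 = 3.030000 - (-24.085473)×(3.030000 - 0.090000)/(-24.085473 - 2.428329)
       = 0.359267
Iteration 2:
  f(3.030000) = -24.085473
  f(0.359267) = 0.374480
  x_3 = 0.359267 - 0.374480×(0.359267 - 3.030000)/(0.374480 - (-24.085473))
       = 0.400156
Iteration 3:
  f(0.359267) = 0.374480
  f(0.400156) = 0.022644
  x_4 = 0.400156 - 0.022644×(0.400156 - 0.359267)/(0.022644 - 0.374480)
       = 0.402787
Iteration 4:
  f(0.400156) = 0.022644
  f(0.402787) = -0.000325
  x_5 = 0.402787 - (-0.000325)×(0.402787 - 0.400156)/(-0.000325 - 0.022644)
       = 0.402750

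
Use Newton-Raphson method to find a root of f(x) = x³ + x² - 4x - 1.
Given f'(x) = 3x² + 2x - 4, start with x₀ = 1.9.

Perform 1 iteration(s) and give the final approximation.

f(x) = x³ + x² - 4x - 1
f'(x) = 3x² + 2x - 4
x₀ = 1.9

Newton-Raphson formula: x_{n+1} = x_n - f(x_n)/f'(x_n)

Iteration 1:
  f(1.900000) = 1.869000
  f'(1.900000) = 10.630000
  x_1 = 1.900000 - 1.869000/10.630000 = 1.724177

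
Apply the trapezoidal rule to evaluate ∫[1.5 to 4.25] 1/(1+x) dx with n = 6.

f(x) = 1/(1+x)
a = 1.5, b = 4.25, n = 6
h = (b - a)/n = 0.458333

Trapezoidal rule: (h/2)[f(x₀) + 2f(x₁) + 2f(x₂) + ... + f(xₙ)]

x_0 = 1.5000, f(x_0) = 0.400000, coefficient = 1
x_1 = 1.9583, f(x_1) = 0.338028, coefficient = 2
x_2 = 2.4167, f(x_2) = 0.292683, coefficient = 2
x_3 = 2.8750, f(x_3) = 0.258065, coefficient = 2
x_4 = 3.3333, f(x_4) = 0.230769, coefficient = 2
x_5 = 3.7917, f(x_5) = 0.208696, coefficient = 2
x_6 = 4.2500, f(x_6) = 0.190476, coefficient = 1

I ≈ (0.458333/2) × 3.246957 = 0.744094
Exact value: 0.741937
Error: 0.002157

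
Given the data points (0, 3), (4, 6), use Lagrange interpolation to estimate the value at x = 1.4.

Lagrange interpolation formula:
P(x) = Σ yᵢ × Lᵢ(x)
where Lᵢ(x) = Π_{j≠i} (x - xⱼ)/(xᵢ - xⱼ)

L_0(1.4) = (1.4 - 4)/(0 - 4) = 0.650000
L_1(1.4) = (1.4 - 0)/(4 - 0) = 0.350000

P(1.4) = 3×L_0(1.4) + 6×L_1(1.4)
P(1.4) = 4.050000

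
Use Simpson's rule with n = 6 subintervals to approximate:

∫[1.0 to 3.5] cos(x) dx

f(x) = cos(x)
a = 1.0, b = 3.5, n = 6
h = (b - a)/n = 0.416667

Simpson's rule: (h/3)[f(x₀) + 4f(x₁) + 2f(x₂) + ... + f(xₙ)]

x_0 = 1.0000, f(x_0) = 0.540302, coefficient = 1
x_1 = 1.4167, f(x_1) = 0.153520, coefficient = 4
x_2 = 1.8333, f(x_2) = -0.259531, coefficient = 2
x_3 = 2.2500, f(x_3) = -0.628174, coefficient = 4
x_4 = 2.6667, f(x_4) = -0.889327, coefficient = 2
x_5 = 3.0833, f(x_5) = -0.998303, coefficient = 4
x_6 = 3.5000, f(x_6) = -0.936457, coefficient = 1

I ≈ (0.416667/3) × -8.585698 = -1.192458
Exact value: -1.192254
Error: 0.000204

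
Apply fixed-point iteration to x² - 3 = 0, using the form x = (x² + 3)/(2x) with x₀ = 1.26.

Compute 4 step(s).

Equation: x² - 3 = 0
Fixed-point form: x = (x² + 3)/(2x)
x₀ = 1.26

x_1 = g(1.260000) = 1.820476
x_2 = g(1.820476) = 1.734198
x_3 = g(1.734198) = 1.732052
x_4 = g(1.732052) = 1.732051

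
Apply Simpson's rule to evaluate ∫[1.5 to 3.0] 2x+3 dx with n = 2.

f(x) = 2x+3
a = 1.5, b = 3.0, n = 2
h = (b - a)/n = 0.750000

Simpson's rule: (h/3)[f(x₀) + 4f(x₁) + 2f(x₂) + ... + f(xₙ)]

x_0 = 1.5000, f(x_0) = 6.000000, coefficient = 1
x_1 = 2.2500, f(x_1) = 7.500000, coefficient = 4
x_2 = 3.0000, f(x_2) = 9.000000, coefficient = 1

I ≈ (0.750000/3) × 45.000000 = 11.250000
Exact value: 11.250000
Error: 0.000000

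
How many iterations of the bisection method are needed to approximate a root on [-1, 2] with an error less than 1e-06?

We need (b-a)/2^n ≤ 1e-06
(2 - (-1))/2^n ≤ 1e-06
3/2^n ≤ 1e-06
2^n ≥ 3000000
n ≥ log₂(3000000) = 21.52
n ≥ 22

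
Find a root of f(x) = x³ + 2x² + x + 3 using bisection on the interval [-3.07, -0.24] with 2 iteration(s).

f(x) = x³ + 2x² + x + 3
Initial interval: [-3.07, -0.24]

Iteration 1:
  c_1 = (-3.070000 + (-0.240000))/2 = -1.655000
  f(c_1) = f(-1.655000) = 2.289964
  f(a) × f(c) < 0, new interval: [-3.070000, -1.655000]
Iteration 2:
  c_2 = (-3.070000 + (-1.655000))/2 = -2.362500
  f(c_2) = f(-2.362500) = -1.385760
  f(a) × f(c) ≥ 0, new interval: [-2.362500, -1.655000]

After 2 iteration(s), the approximation is c_2 = -2.362500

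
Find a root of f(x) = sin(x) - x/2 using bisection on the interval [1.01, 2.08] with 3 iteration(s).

f(x) = sin(x) - x/2
Initial interval: [1.01, 2.08]

Iteration 1:
  c_1 = (1.010000 + 2.080000)/2 = 1.545000
  f(c_1) = f(1.545000) = 0.227167
  f(a) × f(c) ≥ 0, new interval: [1.545000, 2.080000]
Iteration 2:
  c_2 = (1.545000 + 2.080000)/2 = 1.812500
  f(c_2) = f(1.812500) = 0.064682
  f(a) × f(c) ≥ 0, new interval: [1.812500, 2.080000]
Iteration 3:
  c_3 = (1.812500 + 2.080000)/2 = 1.946250
  f(c_3) = f(1.946250) = -0.042784
  f(a) × f(c) < 0, new interval: [1.812500, 1.946250]

After 3 iteration(s), the approximation is c_3 = 1.946250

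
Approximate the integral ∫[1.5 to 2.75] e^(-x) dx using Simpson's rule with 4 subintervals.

f(x) = e^(-x)
a = 1.5, b = 2.75, n = 4
h = (b - a)/n = 0.312500

Simpson's rule: (h/3)[f(x₀) + 4f(x₁) + 2f(x₂) + ... + f(xₙ)]

x_0 = 1.5000, f(x_0) = 0.223130, coefficient = 1
x_1 = 1.8125, f(x_1) = 0.163246, coefficient = 4
x_2 = 2.1250, f(x_2) = 0.119433, coefficient = 2
x_3 = 2.4375, f(x_3) = 0.087379, coefficient = 4
x_4 = 2.7500, f(x_4) = 0.063928, coefficient = 1

I ≈ (0.312500/3) × 1.528422 = 0.159211
Exact value: 0.159202
Error: 0.000008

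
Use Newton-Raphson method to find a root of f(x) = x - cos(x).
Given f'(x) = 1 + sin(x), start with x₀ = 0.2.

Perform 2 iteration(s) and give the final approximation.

f(x) = x - cos(x)
f'(x) = 1 + sin(x)
x₀ = 0.2

Newton-Raphson formula: x_{n+1} = x_n - f(x_n)/f'(x_n)

Iteration 1:
  f(0.200000) = -0.780067
  f'(0.200000) = 1.198669
  x_1 = 0.200000 - (-0.780067)/1.198669 = 0.850777
Iteration 2:
  f(0.850777) = 0.191378
  f'(0.850777) = 1.751793
  x_2 = 0.850777 - 0.191378/1.751793 = 0.741530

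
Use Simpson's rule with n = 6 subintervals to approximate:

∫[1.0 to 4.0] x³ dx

f(x) = x³
a = 1.0, b = 4.0, n = 6
h = (b - a)/n = 0.500000

Simpson's rule: (h/3)[f(x₀) + 4f(x₁) + 2f(x₂) + ... + f(xₙ)]

x_0 = 1.0000, f(x_0) = 1.000000, coefficient = 1
x_1 = 1.5000, f(x_1) = 3.375000, coefficient = 4
x_2 = 2.0000, f(x_2) = 8.000000, coefficient = 2
x_3 = 2.5000, f(x_3) = 15.625000, coefficient = 4
x_4 = 3.0000, f(x_4) = 27.000000, coefficient = 2
x_5 = 3.5000, f(x_5) = 42.875000, coefficient = 4
x_6 = 4.0000, f(x_6) = 64.000000, coefficient = 1

I ≈ (0.500000/3) × 382.500000 = 63.750000
Exact value: 63.750000
Error: 0.000000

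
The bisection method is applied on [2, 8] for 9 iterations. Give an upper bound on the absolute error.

Bisection error bound: |error| ≤ (b-a)/2^n
|error| ≤ (8 - 2)/2^9 = 6/2^9
|error| ≤ 0.0117187500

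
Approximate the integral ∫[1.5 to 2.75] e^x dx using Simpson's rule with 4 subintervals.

f(x) = e^x
a = 1.5, b = 2.75, n = 4
h = (b - a)/n = 0.312500

Simpson's rule: (h/3)[f(x₀) + 4f(x₁) + 2f(x₂) + ... + f(xₙ)]

x_0 = 1.5000, f(x_0) = 4.481689, coefficient = 1
x_1 = 1.8125, f(x_1) = 6.125743, coefficient = 4
x_2 = 2.1250, f(x_2) = 8.372897, coefficient = 2
x_3 = 2.4375, f(x_3) = 11.444394, coefficient = 4
x_4 = 2.7500, f(x_4) = 15.642632, coefficient = 1

I ≈ (0.312500/3) × 107.150662 = 11.161527
Exact value: 11.160943
Error: 0.000585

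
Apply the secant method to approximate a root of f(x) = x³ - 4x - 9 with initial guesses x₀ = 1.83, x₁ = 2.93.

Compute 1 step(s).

f(x) = x³ - 4x - 9
x₀ = 1.83, x₁ = 2.93

Secant formula: x_{n+1} = x_n - f(x_n)(x_n - x_{n-1})/(f(x_n) - f(x_{n-1}))

Iteration 1:
  f(1.830000) = -10.191513
  f(2.930000) = 4.433757
  x_2 = 2.930000 - 4.433757×(2.930000 - 1.830000)/(4.433757 - (-10.191513))
       = 2.596527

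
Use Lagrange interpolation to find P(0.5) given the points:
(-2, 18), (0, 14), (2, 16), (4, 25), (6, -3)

Lagrange interpolation formula:
P(x) = Σ yᵢ × Lᵢ(x)
where Lᵢ(x) = Π_{j≠i} (x - xⱼ)/(xᵢ - xⱼ)

L_0(0.5) = (0.5 - 0)/(-2 - 0) × (0.5 - 2)/(-2 - 2) × (0.5 - 4)/(-2 - 4) × (0.5 - 6)/(-2 - 6) = -0.037598
L_1(0.5) = (0.5 - (-2))/(0 - (-2)) × (0.5 - 2)/(0 - 2) × (0.5 - 4)/(0 - 4) × (0.5 - 6)/(0 - 6) = 0.751953
L_2(0.5) = (0.5 - (-2))/(2 - (-2)) × (0.5 - 0)/(2 - 0) × (0.5 - 4)/(2 - 4) × (0.5 - 6)/(2 - 6) = 0.375977
L_3(0.5) = (0.5 - (-2))/(4 - (-2)) × (0.5 - 0)/(4 - 0) × (0.5 - 2)/(4 - 2) × (0.5 - 6)/(4 - 6) = -0.107422
L_4(0.5) = (0.5 - (-2))/(6 - (-2)) × (0.5 - 0)/(6 - 0) × (0.5 - 2)/(6 - 2) × (0.5 - 4)/(6 - 4) = 0.017090

P(0.5) = 18×L_0(0.5) + 14×L_1(0.5) + 16×L_2(0.5) + 25×L_3(0.5) + (-3)×L_4(0.5)
P(0.5) = 13.129395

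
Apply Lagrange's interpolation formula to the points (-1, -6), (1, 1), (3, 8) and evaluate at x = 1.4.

Lagrange interpolation formula:
P(x) = Σ yᵢ × Lᵢ(x)
where Lᵢ(x) = Π_{j≠i} (x - xⱼ)/(xᵢ - xⱼ)

L_0(1.4) = (1.4 - 1)/(-1 - 1) × (1.4 - 3)/(-1 - 3) = -0.080000
L_1(1.4) = (1.4 - (-1))/(1 - (-1)) × (1.4 - 3)/(1 - 3) = 0.960000
L_2(1.4) = (1.4 - (-1))/(3 - (-1)) × (1.4 - 1)/(3 - 1) = 0.120000

P(1.4) = (-6)×L_0(1.4) + 1×L_1(1.4) + 8×L_2(1.4)
P(1.4) = 2.400000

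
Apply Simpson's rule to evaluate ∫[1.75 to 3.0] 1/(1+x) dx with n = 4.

f(x) = 1/(1+x)
a = 1.75, b = 3.0, n = 4
h = (b - a)/n = 0.312500

Simpson's rule: (h/3)[f(x₀) + 4f(x₁) + 2f(x₂) + ... + f(xₙ)]

x_0 = 1.7500, f(x_0) = 0.363636, coefficient = 1
x_1 = 2.0625, f(x_1) = 0.326531, coefficient = 4
x_2 = 2.3750, f(x_2) = 0.296296, coefficient = 2
x_3 = 2.6875, f(x_3) = 0.271186, coefficient = 4
x_4 = 3.0000, f(x_4) = 0.250000, coefficient = 1

I ≈ (0.312500/3) × 3.597097 = 0.374698
Exact value: 0.374693
Error: 0.000004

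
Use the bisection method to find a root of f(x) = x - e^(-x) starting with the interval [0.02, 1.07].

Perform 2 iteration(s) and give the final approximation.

f(x) = x - e^(-x)
Initial interval: [0.02, 1.07]

Iteration 1:
  c_1 = (0.020000 + 1.070000)/2 = 0.545000
  f(c_1) = f(0.545000) = -0.034842
  f(a) × f(c) ≥ 0, new interval: [0.545000, 1.070000]
Iteration 2:
  c_2 = (0.545000 + 1.070000)/2 = 0.807500
  f(c_2) = f(0.807500) = 0.361528
  f(a) × f(c) < 0, new interval: [0.545000, 0.807500]

After 2 iteration(s), the approximation is c_2 = 0.807500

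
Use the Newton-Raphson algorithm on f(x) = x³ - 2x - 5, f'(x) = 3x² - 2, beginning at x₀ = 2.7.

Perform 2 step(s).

f(x) = x³ - 2x - 5
f'(x) = 3x² - 2
x₀ = 2.7

Newton-Raphson formula: x_{n+1} = x_n - f(x_n)/f'(x_n)

Iteration 1:
  f(2.700000) = 9.283000
  f'(2.700000) = 19.870000
  x_1 = 2.700000 - 9.283000/19.870000 = 2.232813
Iteration 2:
  f(2.232813) = 1.665964
  f'(2.232813) = 12.956366
  x_2 = 2.232813 - 1.665964/12.956366 = 2.104231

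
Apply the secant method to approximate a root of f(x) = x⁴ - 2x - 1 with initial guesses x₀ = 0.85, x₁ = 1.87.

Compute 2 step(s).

f(x) = x⁴ - 2x - 1
x₀ = 0.85, x₁ = 1.87

Secant formula: x_{n+1} = x_n - f(x_n)(x_n - x_{n-1})/(f(x_n) - f(x_{n-1}))

Iteration 1:
  f(0.850000) = -2.177994
  f(1.870000) = 7.488310
  x_2 = 1.870000 - 7.488310×(1.870000 - 0.850000)/(7.488310 - (-2.177994))
       = 1.079825
Iteration 2:
  f(1.870000) = 7.488310
  f(1.079825) = -1.800044
  x_3 = 1.079825 - (-1.800044)×(1.079825 - 1.870000)/(-1.800044 - 7.488310)
       = 1.232957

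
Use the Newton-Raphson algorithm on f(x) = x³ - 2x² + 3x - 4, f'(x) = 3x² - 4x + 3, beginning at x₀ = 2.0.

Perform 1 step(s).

f(x) = x³ - 2x² + 3x - 4
f'(x) = 3x² - 4x + 3
x₀ = 2.0

Newton-Raphson formula: x_{n+1} = x_n - f(x_n)/f'(x_n)

Iteration 1:
  f(2.000000) = 2.000000
  f'(2.000000) = 7.000000
  x_1 = 2.000000 - 2.000000/7.000000 = 1.714286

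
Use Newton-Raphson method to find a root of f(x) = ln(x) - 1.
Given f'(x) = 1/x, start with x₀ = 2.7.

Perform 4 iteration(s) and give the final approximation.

f(x) = ln(x) - 1
f'(x) = 1/x
x₀ = 2.7

Newton-Raphson formula: x_{n+1} = x_n - f(x_n)/f'(x_n)

Iteration 1:
  f(2.700000) = -0.006748
  f'(2.700000) = 0.370370
  x_1 = 2.700000 - (-0.006748)/0.370370 = 2.718220
Iteration 2:
  f(2.718220) = -0.000023
  f'(2.718220) = 0.367888
  x_2 = 2.718220 - (-0.000023)/0.367888 = 2.718282
Iteration 3:
  f(2.718282) = 0.000000
  f'(2.718282) = 0.367879
  x_3 = 2.718282 - 0.000000/0.367879 = 2.718282
Iteration 4:
  f(2.718282) = 0.000000
  f'(2.718282) = 0.367879
  x_4 = 2.718282 - 0.000000/0.367879 = 2.718282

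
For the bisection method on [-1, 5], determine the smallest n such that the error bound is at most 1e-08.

We need (b-a)/2^n ≤ 1e-08
(5 - (-1))/2^n ≤ 1e-08
6/2^n ≤ 1e-08
2^n ≥ 600000000
n ≥ log₂(600000000) = 29.16
n ≥ 30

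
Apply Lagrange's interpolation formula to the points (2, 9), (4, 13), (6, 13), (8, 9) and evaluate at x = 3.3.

Lagrange interpolation formula:
P(x) = Σ yᵢ × Lᵢ(x)
where Lᵢ(x) = Π_{j≠i} (x - xⱼ)/(xᵢ - xⱼ)

L_0(3.3) = (3.3 - 4)/(2 - 4) × (3.3 - 6)/(2 - 6) × (3.3 - 8)/(2 - 8) = 0.185063
L_1(3.3) = (3.3 - 2)/(4 - 2) × (3.3 - 6)/(4 - 6) × (3.3 - 8)/(4 - 8) = 1.031062
L_2(3.3) = (3.3 - 2)/(6 - 2) × (3.3 - 4)/(6 - 4) × (3.3 - 8)/(6 - 8) = -0.267313
L_3(3.3) = (3.3 - 2)/(8 - 2) × (3.3 - 4)/(8 - 4) × (3.3 - 6)/(8 - 6) = 0.051188

P(3.3) = 9×L_0(3.3) + 13×L_1(3.3) + 13×L_2(3.3) + 9×L_3(3.3)
P(3.3) = 12.055000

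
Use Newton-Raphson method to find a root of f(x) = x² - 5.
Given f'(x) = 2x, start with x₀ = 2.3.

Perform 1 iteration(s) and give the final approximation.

f(x) = x² - 5
f'(x) = 2x
x₀ = 2.3

Newton-Raphson formula: x_{n+1} = x_n - f(x_n)/f'(x_n)

Iteration 1:
  f(2.300000) = 0.290000
  f'(2.300000) = 4.600000
  x_1 = 2.300000 - 0.290000/4.600000 = 2.236957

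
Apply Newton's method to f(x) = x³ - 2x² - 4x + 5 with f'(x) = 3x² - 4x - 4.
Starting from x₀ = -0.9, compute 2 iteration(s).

f(x) = x³ - 2x² - 4x + 5
f'(x) = 3x² - 4x - 4
x₀ = -0.9

Newton-Raphson formula: x_{n+1} = x_n - f(x_n)/f'(x_n)

Iteration 1:
  f(-0.900000) = 6.251000
  f'(-0.900000) = 2.030000
  x_1 = -0.900000 - 6.251000/2.030000 = -3.979310
Iteration 2:
  f(-3.979310) = -73.764605
  f'(-3.979310) = 59.421974
  x_2 = -3.979310 - (-73.764605)/59.421974 = -2.737941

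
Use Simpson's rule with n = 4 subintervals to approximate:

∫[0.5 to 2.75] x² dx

f(x) = x²
a = 0.5, b = 2.75, n = 4
h = (b - a)/n = 0.562500

Simpson's rule: (h/3)[f(x₀) + 4f(x₁) + 2f(x₂) + ... + f(xₙ)]

x_0 = 0.5000, f(x_0) = 0.250000, coefficient = 1
x_1 = 1.0625, f(x_1) = 1.128906, coefficient = 4
x_2 = 1.6250, f(x_2) = 2.640625, coefficient = 2
x_3 = 2.1875, f(x_3) = 4.785156, coefficient = 4
x_4 = 2.7500, f(x_4) = 7.562500, coefficient = 1

I ≈ (0.562500/3) × 36.750000 = 6.890625
Exact value: 6.890625
Error: 0.000000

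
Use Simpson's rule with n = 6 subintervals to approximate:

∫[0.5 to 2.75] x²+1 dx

f(x) = x²+1
a = 0.5, b = 2.75, n = 6
h = (b - a)/n = 0.375000

Simpson's rule: (h/3)[f(x₀) + 4f(x₁) + 2f(x₂) + ... + f(xₙ)]

x_0 = 0.5000, f(x_0) = 1.250000, coefficient = 1
x_1 = 0.8750, f(x_1) = 1.765625, coefficient = 4
x_2 = 1.2500, f(x_2) = 2.562500, coefficient = 2
x_3 = 1.6250, f(x_3) = 3.640625, coefficient = 4
x_4 = 2.0000, f(x_4) = 5.000000, coefficient = 2
x_5 = 2.3750, f(x_5) = 6.640625, coefficient = 4
x_6 = 2.7500, f(x_6) = 8.562500, coefficient = 1

I ≈ (0.375000/3) × 73.125000 = 9.140625
Exact value: 9.140625
Error: 0.000000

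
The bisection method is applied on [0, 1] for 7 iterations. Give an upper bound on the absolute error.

Bisection error bound: |error| ≤ (b-a)/2^n
|error| ≤ (1 - 0)/2^7 = 1/2^7
|error| ≤ 0.0078125000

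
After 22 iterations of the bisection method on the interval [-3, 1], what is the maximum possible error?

Bisection error bound: |error| ≤ (b-a)/2^n
|error| ≤ (1 - (-3))/2^22 = 4/2^22
|error| ≤ 0.0000009537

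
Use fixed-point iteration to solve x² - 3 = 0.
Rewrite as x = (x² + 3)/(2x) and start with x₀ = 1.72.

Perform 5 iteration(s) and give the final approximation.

Equation: x² - 3 = 0
Fixed-point form: x = (x² + 3)/(2x)
x₀ = 1.72

x_1 = g(1.720000) = 1.732093
x_2 = g(1.732093) = 1.732051
x_3 = g(1.732051) = 1.732051
x_4 = g(1.732051) = 1.732051
x_5 = g(1.732051) = 1.732051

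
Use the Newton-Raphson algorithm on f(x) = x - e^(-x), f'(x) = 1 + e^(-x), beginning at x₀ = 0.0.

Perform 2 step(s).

f(x) = x - e^(-x)
f'(x) = 1 + e^(-x)
x₀ = 0.0

Newton-Raphson formula: x_{n+1} = x_n - f(x_n)/f'(x_n)

Iteration 1:
  f(0.000000) = -1.000000
  f'(0.000000) = 2.000000
  x_1 = 0.000000 - (-1.000000)/2.000000 = 0.500000
Iteration 2:
  f(0.500000) = -0.106531
  f'(0.500000) = 1.606531
  x_2 = 0.500000 - (-0.106531)/1.606531 = 0.566311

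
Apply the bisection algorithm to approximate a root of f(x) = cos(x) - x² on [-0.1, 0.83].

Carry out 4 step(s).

f(x) = cos(x) - x²
Initial interval: [-0.1, 0.83]

Iteration 1:
  c_1 = (-0.100000 + 0.830000)/2 = 0.365000
  f(c_1) = f(0.365000) = 0.800899
  f(a) × f(c) ≥ 0, new interval: [0.365000, 0.830000]
Iteration 2:
  c_2 = (0.365000 + 0.830000)/2 = 0.597500
  f(c_2) = f(0.597500) = 0.469738
  f(a) × f(c) ≥ 0, new interval: [0.597500, 0.830000]
Iteration 3:
  c_3 = (0.597500 + 0.830000)/2 = 0.713750
  f(c_3) = f(0.713750) = 0.246473
  f(a) × f(c) ≥ 0, new interval: [0.713750, 0.830000]
Iteration 4:
  c_4 = (0.713750 + 0.830000)/2 = 0.771875
  f(c_4) = f(0.771875) = 0.120813
  f(a) × f(c) ≥ 0, new interval: [0.771875, 0.830000]

After 4 iteration(s), the approximation is c_4 = 0.771875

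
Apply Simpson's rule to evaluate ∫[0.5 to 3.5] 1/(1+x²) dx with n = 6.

f(x) = 1/(1+x²)
a = 0.5, b = 3.5, n = 6
h = (b - a)/n = 0.500000

Simpson's rule: (h/3)[f(x₀) + 4f(x₁) + 2f(x₂) + ... + f(xₙ)]

x_0 = 0.5000, f(x_0) = 0.800000, coefficient = 1
x_1 = 1.0000, f(x_1) = 0.500000, coefficient = 4
x_2 = 1.5000, f(x_2) = 0.307692, coefficient = 2
x_3 = 2.0000, f(x_3) = 0.200000, coefficient = 4
x_4 = 2.5000, f(x_4) = 0.137931, coefficient = 2
x_5 = 3.0000, f(x_5) = 0.100000, coefficient = 4
x_6 = 3.5000, f(x_6) = 0.075472, coefficient = 1

I ≈ (0.500000/3) × 4.966718 = 0.827786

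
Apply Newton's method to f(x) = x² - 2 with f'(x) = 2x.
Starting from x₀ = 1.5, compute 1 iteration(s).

f(x) = x² - 2
f'(x) = 2x
x₀ = 1.5

Newton-Raphson formula: x_{n+1} = x_n - f(x_n)/f'(x_n)

Iteration 1:
  f(1.500000) = 0.250000
  f'(1.500000) = 3.000000
  x_1 = 1.500000 - 0.250000/3.000000 = 1.416667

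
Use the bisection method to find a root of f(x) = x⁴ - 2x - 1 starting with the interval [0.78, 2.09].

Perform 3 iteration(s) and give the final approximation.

f(x) = x⁴ - 2x - 1
Initial interval: [0.78, 2.09]

Iteration 1:
  c_1 = (0.780000 + 2.090000)/2 = 1.435000
  f(c_1) = f(1.435000) = 0.370408
  f(a) × f(c) < 0, new interval: [0.780000, 1.435000]
Iteration 2:
  c_2 = (0.780000 + 1.435000)/2 = 1.107500
  f(c_2) = f(1.107500) = -1.710560
  f(a) × f(c) ≥ 0, new interval: [1.107500, 1.435000]
Iteration 3:
  c_3 = (1.107500 + 1.435000)/2 = 1.271250
  f(c_3) = f(1.271250) = -0.930797
  f(a) × f(c) ≥ 0, new interval: [1.271250, 1.435000]

After 3 iteration(s), the approximation is c_3 = 1.271250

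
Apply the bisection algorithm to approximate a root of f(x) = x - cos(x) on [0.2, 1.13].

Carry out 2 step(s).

f(x) = x - cos(x)
Initial interval: [0.2, 1.13]

Iteration 1:
  c_1 = (0.200000 + 1.130000)/2 = 0.665000
  f(c_1) = f(0.665000) = -0.121917
  f(a) × f(c) ≥ 0, new interval: [0.665000, 1.130000]
Iteration 2:
  c_2 = (0.665000 + 1.130000)/2 = 0.897500
  f(c_2) = f(0.897500) = 0.273934
  f(a) × f(c) < 0, new interval: [0.665000, 0.897500]

After 2 iteration(s), the approximation is c_2 = 0.897500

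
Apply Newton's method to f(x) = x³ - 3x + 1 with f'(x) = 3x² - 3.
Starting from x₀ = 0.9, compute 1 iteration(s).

f(x) = x³ - 3x + 1
f'(x) = 3x² - 3
x₀ = 0.9

Newton-Raphson formula: x_{n+1} = x_n - f(x_n)/f'(x_n)

Iteration 1:
  f(0.900000) = -0.971000
  f'(0.900000) = -0.570000
  x_1 = 0.900000 - (-0.971000)/(-0.570000) = -0.803509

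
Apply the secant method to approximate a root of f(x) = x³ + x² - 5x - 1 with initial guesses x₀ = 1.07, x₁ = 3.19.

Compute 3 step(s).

f(x) = x³ + x² - 5x - 1
x₀ = 1.07, x₁ = 3.19

Secant formula: x_{n+1} = x_n - f(x_n)(x_n - x_{n-1})/(f(x_n) - f(x_{n-1}))

Iteration 1:
  f(1.070000) = -3.980057
  f(3.190000) = 25.687859
  x_2 = 3.190000 - 25.687859×(3.190000 - 1.070000)/(25.687859 - (-3.980057))
       = 1.354406
Iteration 2:
  f(3.190000) = 25.687859
  f(1.354406) = -3.453072
  x_3 = 1.354406 - (-3.453072)×(1.354406 - 3.190000)/(-3.453072 - 25.687859)
       = 1.571915
Iteration 3:
  f(1.354406) = -3.453072
  f(1.571915) = -2.504585
  x_4 = 1.571915 - (-2.504585)×(1.571915 - 1.354406)/(-2.504585 - (-3.453072))
       = 2.146274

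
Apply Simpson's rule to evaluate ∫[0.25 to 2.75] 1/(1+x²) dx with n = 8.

f(x) = 1/(1+x²)
a = 0.25, b = 2.75, n = 8
h = (b - a)/n = 0.312500

Simpson's rule: (h/3)[f(x₀) + 4f(x₁) + 2f(x₂) + ... + f(xₙ)]

x_0 = 0.2500, f(x_0) = 0.941176, coefficient = 1
x_1 = 0.5625, f(x_1) = 0.759644, coefficient = 4
x_2 = 0.8750, f(x_2) = 0.566372, coefficient = 2
x_3 = 1.1875, f(x_3) = 0.414911, coefficient = 4
x_4 = 1.5000, f(x_4) = 0.307692, coefficient = 2
x_5 = 1.8125, f(x_5) = 0.233364, coefficient = 4
x_6 = 2.1250, f(x_6) = 0.181303, coefficient = 2
x_7 = 2.4375, f(x_7) = 0.144063, coefficient = 4
x_8 = 2.7500, f(x_8) = 0.116788, coefficient = 1

I ≈ (0.312500/3) × 9.376625 = 0.976732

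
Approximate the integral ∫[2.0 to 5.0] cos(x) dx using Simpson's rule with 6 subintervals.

f(x) = cos(x)
a = 2.0, b = 5.0, n = 6
h = (b - a)/n = 0.500000

Simpson's rule: (h/3)[f(x₀) + 4f(x₁) + 2f(x₂) + ... + f(xₙ)]

x_0 = 2.0000, f(x_0) = -0.416147, coefficient = 1
x_1 = 2.5000, f(x_1) = -0.801144, coefficient = 4
x_2 = 3.0000, f(x_2) = -0.989992, coefficient = 2
x_3 = 3.5000, f(x_3) = -0.936457, coefficient = 4
x_4 = 4.0000, f(x_4) = -0.653644, coefficient = 2
x_5 = 4.5000, f(x_5) = -0.210796, coefficient = 4
x_6 = 5.0000, f(x_6) = 0.283662, coefficient = 1

I ≈ (0.500000/3) × -11.213341 = -1.868890
Exact value: -1.868222
Error: 0.000669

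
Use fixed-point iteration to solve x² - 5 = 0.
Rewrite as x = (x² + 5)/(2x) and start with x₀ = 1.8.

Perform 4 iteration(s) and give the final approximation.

Equation: x² - 5 = 0
Fixed-point form: x = (x² + 5)/(2x)
x₀ = 1.8

x_1 = g(1.800000) = 2.288889
x_2 = g(2.288889) = 2.236677
x_3 = g(2.236677) = 2.236068
x_4 = g(2.236068) = 2.236068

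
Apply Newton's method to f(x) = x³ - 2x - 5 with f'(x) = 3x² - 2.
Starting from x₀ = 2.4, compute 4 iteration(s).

f(x) = x³ - 2x - 5
f'(x) = 3x² - 2
x₀ = 2.4

Newton-Raphson formula: x_{n+1} = x_n - f(x_n)/f'(x_n)

Iteration 1:
  f(2.400000) = 4.024000
  f'(2.400000) = 15.280000
  x_1 = 2.400000 - 4.024000/15.280000 = 2.136649
Iteration 2:
  f(2.136649) = 0.481082
  f'(2.136649) = 11.695810
  x_2 = 2.136649 - 0.481082/11.695810 = 2.095516
Iteration 3:
  f(2.095516) = 0.010775
  f'(2.095516) = 11.173567
  x_3 = 2.095516 - 0.010775/11.173567 = 2.094552
Iteration 4:
  f(2.094552) = 0.000006
  f'(2.094552) = 11.161444
  x_4 = 2.094552 - 0.000006/11.161444 = 2.094551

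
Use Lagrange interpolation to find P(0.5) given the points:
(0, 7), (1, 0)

Lagrange interpolation formula:
P(x) = Σ yᵢ × Lᵢ(x)
where Lᵢ(x) = Π_{j≠i} (x - xⱼ)/(xᵢ - xⱼ)

L_0(0.5) = (0.5 - 1)/(0 - 1) = 0.500000
L_1(0.5) = (0.5 - 0)/(1 - 0) = 0.500000

P(0.5) = 7×L_0(0.5) + 0×L_1(0.5)
P(0.5) = 3.500000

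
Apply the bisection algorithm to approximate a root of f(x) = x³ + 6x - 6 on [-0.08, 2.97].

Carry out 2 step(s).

f(x) = x³ + 6x - 6
Initial interval: [-0.08, 2.97]

Iteration 1:
  c_1 = (-0.080000 + 2.970000)/2 = 1.445000
  f(c_1) = f(1.445000) = 5.687196
  f(a) × f(c) < 0, new interval: [-0.080000, 1.445000]
Iteration 2:
  c_2 = (-0.080000 + 1.445000)/2 = 0.682500
  f(c_2) = f(0.682500) = -1.587087
  f(a) × f(c) ≥ 0, new interval: [0.682500, 1.445000]

After 2 iteration(s), the approximation is c_2 = 0.682500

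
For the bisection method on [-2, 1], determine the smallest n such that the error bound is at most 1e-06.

We need (b-a)/2^n ≤ 1e-06
(1 - (-2))/2^n ≤ 1e-06
3/2^n ≤ 1e-06
2^n ≥ 3000000
n ≥ log₂(3000000) = 21.52
n ≥ 22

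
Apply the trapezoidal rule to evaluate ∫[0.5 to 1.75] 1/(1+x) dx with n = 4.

f(x) = 1/(1+x)
a = 0.5, b = 1.75, n = 4
h = (b - a)/n = 0.312500

Trapezoidal rule: (h/2)[f(x₀) + 2f(x₁) + 2f(x₂) + ... + f(xₙ)]

x_0 = 0.5000, f(x_0) = 0.666667, coefficient = 1
x_1 = 0.8125, f(x_1) = 0.551724, coefficient = 2
x_2 = 1.1250, f(x_2) = 0.470588, coefficient = 2
x_3 = 1.4375, f(x_3) = 0.410256, coefficient = 2
x_4 = 1.7500, f(x_4) = 0.363636, coefficient = 1

I ≈ (0.312500/2) × 3.895441 = 0.608663
Exact value: 0.606136
Error: 0.002527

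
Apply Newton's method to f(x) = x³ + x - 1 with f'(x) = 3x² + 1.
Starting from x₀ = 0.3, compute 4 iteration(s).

f(x) = x³ + x - 1
f'(x) = 3x² + 1
x₀ = 0.3

Newton-Raphson formula: x_{n+1} = x_n - f(x_n)/f'(x_n)

Iteration 1:
  f(0.300000) = -0.673000
  f'(0.300000) = 1.270000
  x_1 = 0.300000 - (-0.673000)/1.270000 = 0.829921
Iteration 2:
  f(0.829921) = 0.401546
  f'(0.829921) = 3.066308
  x_2 = 0.829921 - 0.401546/3.066308 = 0.698967
Iteration 3:
  f(0.698967) = 0.040451
  f'(0.698967) = 2.465665
  x_3 = 0.698967 - 0.040451/2.465665 = 0.682561
Iteration 4:
  f(0.682561) = 0.000560
  f'(0.682561) = 2.397670
  x_4 = 0.682561 - 0.000560/2.397670 = 0.682328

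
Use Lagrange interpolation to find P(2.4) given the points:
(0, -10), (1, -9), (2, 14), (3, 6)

Lagrange interpolation formula:
P(x) = Σ yᵢ × Lᵢ(x)
where Lᵢ(x) = Π_{j≠i} (x - xⱼ)/(xᵢ - xⱼ)

L_0(2.4) = (2.4 - 1)/(0 - 1) × (2.4 - 2)/(0 - 2) × (2.4 - 3)/(0 - 3) = 0.056000
L_1(2.4) = (2.4 - 0)/(1 - 0) × (2.4 - 2)/(1 - 2) × (2.4 - 3)/(1 - 3) = -0.288000
L_2(2.4) = (2.4 - 0)/(2 - 0) × (2.4 - 1)/(2 - 1) × (2.4 - 3)/(2 - 3) = 1.008000
L_3(2.4) = (2.4 - 0)/(3 - 0) × (2.4 - 1)/(3 - 1) × (2.4 - 2)/(3 - 2) = 0.224000

P(2.4) = (-10)×L_0(2.4) + (-9)×L_1(2.4) + 14×L_2(2.4) + 6×L_3(2.4)
P(2.4) = 17.488000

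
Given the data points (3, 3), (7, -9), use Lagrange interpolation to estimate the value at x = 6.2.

Lagrange interpolation formula:
P(x) = Σ yᵢ × Lᵢ(x)
where Lᵢ(x) = Π_{j≠i} (x - xⱼ)/(xᵢ - xⱼ)

L_0(6.2) = (6.2 - 7)/(3 - 7) = 0.200000
L_1(6.2) = (6.2 - 3)/(7 - 3) = 0.800000

P(6.2) = 3×L_0(6.2) + (-9)×L_1(6.2)
P(6.2) = -6.600000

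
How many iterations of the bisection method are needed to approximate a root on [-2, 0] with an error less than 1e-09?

We need (b-a)/2^n ≤ 1e-09
(0 - (-2))/2^n ≤ 1e-09
2/2^n ≤ 1e-09
2^n ≥ 2000000000
n ≥ log₂(2000000000) = 30.90
n ≥ 31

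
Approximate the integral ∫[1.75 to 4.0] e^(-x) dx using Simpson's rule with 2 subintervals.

f(x) = e^(-x)
a = 1.75, b = 4.0, n = 2
h = (b - a)/n = 1.125000

Simpson's rule: (h/3)[f(x₀) + 4f(x₁) + 2f(x₂) + ... + f(xₙ)]

x_0 = 1.7500, f(x_0) = 0.173774, coefficient = 1
x_1 = 2.8750, f(x_1) = 0.056416, coefficient = 4
x_2 = 4.0000, f(x_2) = 0.018316, coefficient = 1

I ≈ (1.125000/3) × 0.417754 = 0.156658
Exact value: 0.155458
Error: 0.001199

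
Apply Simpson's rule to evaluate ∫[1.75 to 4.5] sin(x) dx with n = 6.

f(x) = sin(x)
a = 1.75, b = 4.5, n = 6
h = (b - a)/n = 0.458333

Simpson's rule: (h/3)[f(x₀) + 4f(x₁) + 2f(x₂) + ... + f(xₙ)]

x_0 = 1.7500, f(x_0) = 0.983986, coefficient = 1
x_1 = 2.2083, f(x_1) = 0.803564, coefficient = 4
x_2 = 2.6667, f(x_2) = 0.457273, coefficient = 2
x_3 = 3.1250, f(x_3) = 0.016592, coefficient = 4
x_4 = 3.5833, f(x_4) = -0.427514, coefficient = 2
x_5 = 4.0417, f(x_5) = -0.783373, coefficient = 4
x_6 = 4.5000, f(x_6) = -0.977530, coefficient = 1

I ≈ (0.458333/3) × 0.213106 = 0.032558
Exact value: 0.032550
Error: 0.000008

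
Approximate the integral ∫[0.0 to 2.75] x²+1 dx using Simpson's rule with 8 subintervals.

f(x) = x²+1
a = 0.0, b = 2.75, n = 8
h = (b - a)/n = 0.343750

Simpson's rule: (h/3)[f(x₀) + 4f(x₁) + 2f(x₂) + ... + f(xₙ)]

x_0 = 0.0000, f(x_0) = 1.000000, coefficient = 1
x_1 = 0.3438, f(x_1) = 1.118164, coefficient = 4
x_2 = 0.6875, f(x_2) = 1.472656, coefficient = 2
x_3 = 1.0312, f(x_3) = 2.063477, coefficient = 4
x_4 = 1.3750, f(x_4) = 2.890625, coefficient = 2
x_5 = 1.7188, f(x_5) = 3.954102, coefficient = 4
x_6 = 2.0625, f(x_6) = 5.253906, coefficient = 2
x_7 = 2.4062, f(x_7) = 6.790039, coefficient = 4
x_8 = 2.7500, f(x_8) = 8.562500, coefficient = 1

I ≈ (0.343750/3) × 84.500000 = 9.682292
Exact value: 9.682292
Error: 0.000000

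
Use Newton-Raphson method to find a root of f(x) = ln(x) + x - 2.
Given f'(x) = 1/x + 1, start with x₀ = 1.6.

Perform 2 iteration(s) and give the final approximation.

f(x) = ln(x) + x - 2
f'(x) = 1/x + 1
x₀ = 1.6

Newton-Raphson formula: x_{n+1} = x_n - f(x_n)/f'(x_n)

Iteration 1:
  f(1.600000) = 0.070004
  f'(1.600000) = 1.625000
  x_1 = 1.600000 - 0.070004/1.625000 = 1.556921
Iteration 2:
  f(1.556921) = -0.000369
  f'(1.556921) = 1.642293
  x_2 = 1.556921 - (-0.000369)/1.642293 = 1.557146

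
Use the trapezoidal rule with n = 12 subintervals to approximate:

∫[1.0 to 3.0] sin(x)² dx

f(x) = sin(x)²
a = 1.0, b = 3.0, n = 12
h = (b - a)/n = 0.166667

Trapezoidal rule: (h/2)[f(x₀) + 2f(x₁) + 2f(x₂) + ... + f(xₙ)]

x_0 = 1.0000, f(x_0) = 0.708073, coefficient = 1
x_1 = 1.1667, f(x_1) = 0.845379, coefficient = 2
x_2 = 1.3333, f(x_2) = 0.944663, coefficient = 2
x_3 = 1.5000, f(x_3) = 0.994996, coefficient = 2
x_4 = 1.6667, f(x_4) = 0.990837, coefficient = 2
x_5 = 1.8333, f(x_5) = 0.932643, coefficient = 2
x_6 = 2.0000, f(x_6) = 0.826822, coefficient = 2
x_7 = 2.1667, f(x_7) = 0.685022, coefficient = 2
x_8 = 2.3333, f(x_8) = 0.522853, coefficient = 2
x_9 = 2.5000, f(x_9) = 0.358169, coefficient = 2
x_10 = 2.6667, f(x_10) = 0.209098, coefficient = 2
x_11 = 2.8333, f(x_11) = 0.092052, coefficient = 2
x_12 = 3.0000, f(x_12) = 0.019915, coefficient = 1

I ≈ (0.166667/2) × 15.533058 = 1.294421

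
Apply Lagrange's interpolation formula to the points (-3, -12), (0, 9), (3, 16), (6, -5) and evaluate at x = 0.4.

Lagrange interpolation formula:
P(x) = Σ yᵢ × Lᵢ(x)
where Lᵢ(x) = Π_{j≠i} (x - xⱼ)/(xᵢ - xⱼ)

L_0(0.4) = (0.4 - 0)/(-3 - 0) × (0.4 - 3)/(-3 - 3) × (0.4 - 6)/(-3 - 6) = -0.035951
L_1(0.4) = (0.4 - (-3))/(0 - (-3)) × (0.4 - 3)/(0 - 3) × (0.4 - 6)/(0 - 6) = 0.916741
L_2(0.4) = (0.4 - (-3))/(3 - (-3)) × (0.4 - 0)/(3 - 0) × (0.4 - 6)/(3 - 6) = 0.141037
L_3(0.4) = (0.4 - (-3))/(6 - (-3)) × (0.4 - 0)/(6 - 0) × (0.4 - 3)/(6 - 3) = -0.021827

P(0.4) = (-12)×L_0(0.4) + 9×L_1(0.4) + 16×L_2(0.4) + (-5)×L_3(0.4)
P(0.4) = 11.047802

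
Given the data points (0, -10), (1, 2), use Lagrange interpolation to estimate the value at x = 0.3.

Lagrange interpolation formula:
P(x) = Σ yᵢ × Lᵢ(x)
where Lᵢ(x) = Π_{j≠i} (x - xⱼ)/(xᵢ - xⱼ)

L_0(0.3) = (0.3 - 1)/(0 - 1) = 0.700000
L_1(0.3) = (0.3 - 0)/(1 - 0) = 0.300000

P(0.3) = (-10)×L_0(0.3) + 2×L_1(0.3)
P(0.3) = -6.400000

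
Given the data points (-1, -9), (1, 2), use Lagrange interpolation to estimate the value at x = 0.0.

Lagrange interpolation formula:
P(x) = Σ yᵢ × Lᵢ(x)
where Lᵢ(x) = Π_{j≠i} (x - xⱼ)/(xᵢ - xⱼ)

L_0(0.0) = (0.0 - 1)/(-1 - 1) = 0.500000
L_1(0.0) = (0.0 - (-1))/(1 - (-1)) = 0.500000

P(0.0) = (-9)×L_0(0.0) + 2×L_1(0.0)
P(0.0) = -3.500000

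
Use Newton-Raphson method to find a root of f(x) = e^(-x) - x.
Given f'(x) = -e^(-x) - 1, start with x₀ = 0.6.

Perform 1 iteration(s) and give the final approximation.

f(x) = e^(-x) - x
f'(x) = -e^(-x) - 1
x₀ = 0.6

Newton-Raphson formula: x_{n+1} = x_n - f(x_n)/f'(x_n)

Iteration 1:
  f(0.600000) = -0.051188
  f'(0.600000) = -1.548812
  x_1 = 0.600000 - (-0.051188)/(-1.548812) = 0.566950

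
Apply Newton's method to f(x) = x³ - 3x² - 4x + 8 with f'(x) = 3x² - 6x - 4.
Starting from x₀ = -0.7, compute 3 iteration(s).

f(x) = x³ - 3x² - 4x + 8
f'(x) = 3x² - 6x - 4
x₀ = -0.7

Newton-Raphson formula: x_{n+1} = x_n - f(x_n)/f'(x_n)

Iteration 1:
  f(-0.700000) = 8.987000
  f'(-0.700000) = 1.670000
  x_1 = -0.700000 - 8.987000/1.670000 = -6.081437
Iteration 2:
  f(-6.081437) = -303.541010
  f'(-6.081437) = 143.440255
  x_2 = -6.081437 - (-303.541010)/143.440255 = -3.965288
Iteration 3:
  f(-3.965288) = -85.657598
  f'(-3.965288) = 66.962247
  x_3 = -3.965288 - (-85.657598)/66.962247 = -2.686095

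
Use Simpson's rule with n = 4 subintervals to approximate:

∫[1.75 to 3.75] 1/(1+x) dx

f(x) = 1/(1+x)
a = 1.75, b = 3.75, n = 4
h = (b - a)/n = 0.500000

Simpson's rule: (h/3)[f(x₀) + 4f(x₁) + 2f(x₂) + ... + f(xₙ)]

x_0 = 1.7500, f(x_0) = 0.363636, coefficient = 1
x_1 = 2.2500, f(x_1) = 0.307692, coefficient = 4
x_2 = 2.7500, f(x_2) = 0.266667, coefficient = 2
x_3 = 3.2500, f(x_3) = 0.235294, coefficient = 4
x_4 = 3.7500, f(x_4) = 0.210526, coefficient = 1

I ≈ (0.500000/3) × 3.279442 = 0.546574
Exact value: 0.546544
Error: 0.000030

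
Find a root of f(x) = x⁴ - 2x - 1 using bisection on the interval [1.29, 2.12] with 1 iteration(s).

f(x) = x⁴ - 2x - 1
Initial interval: [1.29, 2.12]

Iteration 1:
  c_1 = (1.290000 + 2.120000)/2 = 1.705000
  f(c_1) = f(1.705000) = 4.040794
  f(a) × f(c) < 0, new interval: [1.290000, 1.705000]

After 1 iteration(s), the approximation is c_1 = 1.705000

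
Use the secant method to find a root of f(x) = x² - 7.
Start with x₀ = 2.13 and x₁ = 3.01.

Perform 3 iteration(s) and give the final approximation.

f(x) = x² - 7
x₀ = 2.13, x₁ = 3.01

Secant formula: x_{n+1} = x_n - f(x_n)(x_n - x_{n-1})/(f(x_n) - f(x_{n-1}))

Iteration 1:
  f(2.130000) = -2.463100
  f(3.010000) = 2.060100
  x_2 = 3.010000 - 2.060100×(3.010000 - 2.130000)/(2.060100 - (-2.463100))
       = 2.609202
Iteration 2:
  f(3.010000) = 2.060100
  f(2.609202) = -0.192063
  x_3 = 2.609202 - (-0.192063)×(2.609202 - 3.010000)/(-0.192063 - 2.060100)
       = 2.643382
Iteration 3:
  f(2.609202) = -0.192063
  f(2.643382) = -0.012531
  x_4 = 2.643382 - (-0.012531)×(2.643382 - 2.609202)/(-0.012531 - (-0.192063))
       = 2.645768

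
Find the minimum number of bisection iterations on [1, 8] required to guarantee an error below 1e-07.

We need (b-a)/2^n ≤ 1e-07
(8 - 1)/2^n ≤ 1e-07
7/2^n ≤ 1e-07
2^n ≥ 70000000
n ≥ log₂(70000000) = 26.06
n ≥ 27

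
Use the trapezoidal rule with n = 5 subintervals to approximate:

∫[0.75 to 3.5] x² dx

f(x) = x²
a = 0.75, b = 3.5, n = 5
h = (b - a)/n = 0.550000

Trapezoidal rule: (h/2)[f(x₀) + 2f(x₁) + 2f(x₂) + ... + f(xₙ)]

x_0 = 0.7500, f(x_0) = 0.562500, coefficient = 1
x_1 = 1.3000, f(x_1) = 1.690000, coefficient = 2
x_2 = 1.8500, f(x_2) = 3.422500, coefficient = 2
x_3 = 2.4000, f(x_3) = 5.760000, coefficient = 2
x_4 = 2.9500, f(x_4) = 8.702500, coefficient = 2
x_5 = 3.5000, f(x_5) = 12.250000, coefficient = 1

I ≈ (0.550000/2) × 51.962500 = 14.289688
Exact value: 14.151042
Error: 0.138646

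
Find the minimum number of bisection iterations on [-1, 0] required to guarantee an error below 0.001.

We need (b-a)/2^n ≤ 0.001
(0 - (-1))/2^n ≤ 0.001
1/2^n ≤ 0.001
2^n ≥ 1000
n ≥ log₂(1000) = 9.97
n ≥ 10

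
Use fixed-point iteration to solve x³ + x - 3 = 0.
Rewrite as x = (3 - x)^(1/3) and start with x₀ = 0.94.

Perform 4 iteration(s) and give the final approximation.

Equation: x³ + x - 3 = 0
Fixed-point form: x = (3 - x)^(1/3)
x₀ = 0.94

x_1 = g(0.940000) = 1.272396
x_2 = g(1.272396) = 1.199908
x_3 = g(1.199908) = 1.216461
x_4 = g(1.216461) = 1.212721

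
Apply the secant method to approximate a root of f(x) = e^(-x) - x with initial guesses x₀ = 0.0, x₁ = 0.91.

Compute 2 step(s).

f(x) = e^(-x) - x
x₀ = 0.0, x₁ = 0.91

Secant formula: x_{n+1} = x_n - f(x_n)(x_n - x_{n-1})/(f(x_n) - f(x_{n-1}))

Iteration 1:
  f(0.000000) = 1.000000
  f(0.910000) = -0.507476
  x_2 = 0.910000 - (-0.507476)×(0.910000 - 0.000000)/(-0.507476 - 1.000000)
       = 0.603658
Iteration 2:
  f(0.910000) = -0.507476
  f(0.603658) = -0.056850
  x_3 = 0.603658 - (-0.056850)×(0.603658 - 0.910000)/(-0.056850 - (-0.507476))
       = 0.565010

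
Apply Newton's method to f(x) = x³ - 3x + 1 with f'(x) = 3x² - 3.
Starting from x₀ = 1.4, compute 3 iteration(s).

f(x) = x³ - 3x + 1
f'(x) = 3x² - 3
x₀ = 1.4

Newton-Raphson formula: x_{n+1} = x_n - f(x_n)/f'(x_n)

Iteration 1:
  f(1.400000) = -0.456000
  f'(1.400000) = 2.880000
  x_1 = 1.400000 - (-0.456000)/2.880000 = 1.558333
Iteration 2:
  f(1.558333) = 0.109261
  f'(1.558333) = 4.285208
  x_2 = 1.558333 - 0.109261/4.285208 = 1.532836
Iteration 3:
  f(1.532836) = 0.003023
  f'(1.532836) = 4.048759
  x_3 = 1.532836 - 0.003023/4.048759 = 1.532090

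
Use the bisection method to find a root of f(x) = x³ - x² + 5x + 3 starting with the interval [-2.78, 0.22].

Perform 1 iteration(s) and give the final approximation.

f(x) = x³ - x² + 5x + 3
Initial interval: [-2.78, 0.22]

Iteration 1:
  c_1 = (-2.780000 + 0.220000)/2 = -1.280000
  f(c_1) = f(-1.280000) = -7.135552
  f(a) × f(c) ≥ 0, new interval: [-1.280000, 0.220000]

After 1 iteration(s), the approximation is c_1 = -1.280000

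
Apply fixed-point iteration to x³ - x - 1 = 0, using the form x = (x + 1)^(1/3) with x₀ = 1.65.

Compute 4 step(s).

Equation: x³ - x - 1 = 0
Fixed-point form: x = (x + 1)^(1/3)
x₀ = 1.65

x_1 = g(1.650000) = 1.383828
x_2 = g(1.383828) = 1.335852
x_3 = g(1.335852) = 1.326829
x_4 = g(1.326829) = 1.325119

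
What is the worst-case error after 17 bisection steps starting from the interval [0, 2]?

Bisection error bound: |error| ≤ (b-a)/2^n
|error| ≤ (2 - 0)/2^17 = 2/2^17
|error| ≤ 0.0000152588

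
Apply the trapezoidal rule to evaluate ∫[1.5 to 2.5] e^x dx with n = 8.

f(x) = e^x
a = 1.5, b = 2.5, n = 8
h = (b - a)/n = 0.125000

Trapezoidal rule: (h/2)[f(x₀) + 2f(x₁) + 2f(x₂) + ... + f(xₙ)]

x_0 = 1.5000, f(x_0) = 4.481689, coefficient = 1
x_1 = 1.6250, f(x_1) = 5.078419, coefficient = 2
x_2 = 1.7500, f(x_2) = 5.754603, coefficient = 2
x_3 = 1.8750, f(x_3) = 6.520819, coefficient = 2
x_4 = 2.0000, f(x_4) = 7.389056, coefficient = 2
x_5 = 2.1250, f(x_5) = 8.372897, coefficient = 2
x_6 = 2.2500, f(x_6) = 9.487736, coefficient = 2
x_7 = 2.3750, f(x_7) = 10.751013, coefficient = 2
x_8 = 2.5000, f(x_8) = 12.182494, coefficient = 1

I ≈ (0.125000/2) × 123.373270 = 7.710829
Exact value: 7.700805
Error: 0.010024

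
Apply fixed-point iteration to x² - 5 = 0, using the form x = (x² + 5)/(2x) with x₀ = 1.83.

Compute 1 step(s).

Equation: x² - 5 = 0
Fixed-point form: x = (x² + 5)/(2x)
x₀ = 1.83

x_1 = g(1.830000) = 2.281120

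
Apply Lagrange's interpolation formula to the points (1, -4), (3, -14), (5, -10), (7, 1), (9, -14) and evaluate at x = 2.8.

Lagrange interpolation formula:
P(x) = Σ yᵢ × Lᵢ(x)
where Lᵢ(x) = Π_{j≠i} (x - xⱼ)/(xᵢ - xⱼ)

L_0(2.8) = (2.8 - 3)/(1 - 3) × (2.8 - 5)/(1 - 5) × (2.8 - 7)/(1 - 7) × (2.8 - 9)/(1 - 9) = 0.029838
L_1(2.8) = (2.8 - 1)/(3 - 1) × (2.8 - 5)/(3 - 5) × (2.8 - 7)/(3 - 7) × (2.8 - 9)/(3 - 9) = 1.074150
L_2(2.8) = (2.8 - 1)/(5 - 1) × (2.8 - 3)/(5 - 3) × (2.8 - 7)/(5 - 7) × (2.8 - 9)/(5 - 9) = -0.146475
L_3(2.8) = (2.8 - 1)/(7 - 1) × (2.8 - 3)/(7 - 3) × (2.8 - 5)/(7 - 5) × (2.8 - 9)/(7 - 9) = 0.051150
L_4(2.8) = (2.8 - 1)/(9 - 1) × (2.8 - 3)/(9 - 3) × (2.8 - 5)/(9 - 5) × (2.8 - 7)/(9 - 7) = -0.008663

P(2.8) = (-4)×L_0(2.8) + (-14)×L_1(2.8) + (-10)×L_2(2.8) + 1×L_3(2.8) + (-14)×L_4(2.8)
P(2.8) = -13.520275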